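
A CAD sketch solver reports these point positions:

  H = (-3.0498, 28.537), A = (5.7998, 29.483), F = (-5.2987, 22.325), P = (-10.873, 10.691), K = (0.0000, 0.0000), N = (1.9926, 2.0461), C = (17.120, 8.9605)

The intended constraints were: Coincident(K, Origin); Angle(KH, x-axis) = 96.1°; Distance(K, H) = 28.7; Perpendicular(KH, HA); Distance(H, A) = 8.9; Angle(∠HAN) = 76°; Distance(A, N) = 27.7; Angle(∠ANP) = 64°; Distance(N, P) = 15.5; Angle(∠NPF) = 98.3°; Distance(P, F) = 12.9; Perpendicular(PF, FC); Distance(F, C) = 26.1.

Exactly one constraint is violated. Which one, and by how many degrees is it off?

Perpendicular(PF, FC) — off by 5.20°.

K = (0.00, 0.00) ✓; KH at 96.10° ✓; |KH| = 28.70 ✓; ∠(KH, HA) = 90.00° ✓; |HA| = 8.900 ✓; ∠HAN = 76.00° ✓; |AN| = 27.70 ✓; ∠ANP = 64.00° ✓; |NP| = 15.50 ✓; ∠NPF = 98.30° ✓; |PF| = 12.90 ✓; ∠(PF, FC) = 95.20° ✗; |FC| = 26.10 ✓.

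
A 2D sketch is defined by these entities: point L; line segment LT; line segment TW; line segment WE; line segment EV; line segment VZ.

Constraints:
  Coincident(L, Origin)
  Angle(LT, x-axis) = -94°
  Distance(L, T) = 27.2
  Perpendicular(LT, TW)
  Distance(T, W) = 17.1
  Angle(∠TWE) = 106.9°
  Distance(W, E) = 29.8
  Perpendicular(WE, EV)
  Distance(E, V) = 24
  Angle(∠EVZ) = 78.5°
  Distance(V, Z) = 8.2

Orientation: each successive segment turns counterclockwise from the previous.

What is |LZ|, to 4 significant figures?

2.032

L is at the origin; LT runs at -94.0° with length 27.2, so T = (-1.897, -27.13). LT is perpendicular to TW, so TW runs at -4.000°; with |TW| = 17.1, W = (15.16, -28.33). ∠TWE = 106.9° gives WE at 69.10° from the x-axis; with |WE| = 29.8, E = (25.79, -0.4873). WE ⟂ EV, so EV runs at 159.1°; with |EV| = 24.0, V = (3.371, 8.074). ∠EVZ = 78.5° gives VZ at -99.40° from the x-axis; with |VZ| = 8.2, Z = (2.032, -0.01546). Then |LZ| = |Z − L| = 2.032.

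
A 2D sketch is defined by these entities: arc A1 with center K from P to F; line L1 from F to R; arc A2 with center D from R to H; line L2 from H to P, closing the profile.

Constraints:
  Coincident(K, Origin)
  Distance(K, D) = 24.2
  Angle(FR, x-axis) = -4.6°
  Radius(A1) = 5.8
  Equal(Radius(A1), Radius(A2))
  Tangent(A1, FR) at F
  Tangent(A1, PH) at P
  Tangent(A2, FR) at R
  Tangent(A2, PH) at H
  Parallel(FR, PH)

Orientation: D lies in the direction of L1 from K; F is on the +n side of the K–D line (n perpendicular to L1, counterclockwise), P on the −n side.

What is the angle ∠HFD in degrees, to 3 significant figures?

12.1°

The slot axis is L1's direction at -4.6°, so u = (cos -4.6°, sin -4.6°) = (0.997, -0.0802) and n = (−sin -4.6°, cos -4.6°) = (0.0802, 0.997). K is at the origin and D lies 24.2 along u from K, so D = 24.2·u = (24.1, -1.94). Tangency of A1 to both parallel lines with radius 5.8 puts F and P at K ± 5.8·n: F = (0.465, 5.78), P = (-0.465, -5.78). Equal radii place R and H the same way about D: R = D + 5.8·n = (24.6, 3.84), H = D − 5.8·n = (23.7, -7.72). Then cos ∠HFD = FH·FD / (|FH||FD|), giving 12.1°.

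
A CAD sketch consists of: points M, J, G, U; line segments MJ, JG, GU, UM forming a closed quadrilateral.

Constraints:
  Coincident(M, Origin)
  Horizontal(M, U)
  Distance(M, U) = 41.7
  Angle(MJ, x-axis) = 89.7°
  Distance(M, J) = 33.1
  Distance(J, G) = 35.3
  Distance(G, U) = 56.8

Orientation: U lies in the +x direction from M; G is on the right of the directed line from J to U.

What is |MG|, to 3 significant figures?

15.1

M is at the origin; M and U share the same y with |MU| = 41.7 and U in +x, so U = (41.7, 0). MJ runs at 89.7° with |MJ| = 33.1, so J = (0.173, 33.1). G is determined by |JG| = 35.3 and |GU| = 56.8 together: it lies at the intersection of circle(J, 35.3) and circle(U, 56.8). With |JU| = 53.1, the foot of the radical line on JU is 7.91 from J and the perpendicular offset is √(35.3² − 7.91²) = 34.4. Taking the right-of-JU solution: G = (-15.1, 1.27).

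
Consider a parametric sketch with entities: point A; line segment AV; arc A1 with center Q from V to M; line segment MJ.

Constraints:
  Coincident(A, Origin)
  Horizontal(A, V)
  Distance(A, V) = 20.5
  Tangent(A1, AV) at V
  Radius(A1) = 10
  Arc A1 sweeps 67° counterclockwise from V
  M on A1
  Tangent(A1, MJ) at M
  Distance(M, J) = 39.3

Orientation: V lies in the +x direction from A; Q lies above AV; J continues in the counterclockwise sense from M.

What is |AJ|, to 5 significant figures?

61.783

A is at the origin; AV is horizontal with |AV| = 20.5 and V on the +x side, so V = (20.500, 0.0000). A1 meets AV tangentially, so QV is at right angles to AV, so Q = V + (0, 10) = (20.500, 10.000). On A1, V sits at bearing -90° from Q; a 67° counterclockwise sweep puts M at bearing -23°, so M = Q + 10.0·(cos -23°, sin -23°) = (29.705, 6.0927). Tangency of A1 to MJ means the radius QM is perpendicular to MJ, so MJ runs along (−sin -23°, cos -23°); with |MJ| = 39.3, J = (45.061, 42.269). Then |AJ| = |J − A| = 61.783.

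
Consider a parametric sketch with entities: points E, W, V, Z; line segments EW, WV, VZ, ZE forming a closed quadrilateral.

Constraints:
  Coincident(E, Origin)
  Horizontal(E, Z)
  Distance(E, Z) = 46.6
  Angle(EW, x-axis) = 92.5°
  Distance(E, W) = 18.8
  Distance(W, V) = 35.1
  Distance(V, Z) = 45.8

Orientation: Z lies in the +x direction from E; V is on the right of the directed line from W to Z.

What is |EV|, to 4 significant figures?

16.45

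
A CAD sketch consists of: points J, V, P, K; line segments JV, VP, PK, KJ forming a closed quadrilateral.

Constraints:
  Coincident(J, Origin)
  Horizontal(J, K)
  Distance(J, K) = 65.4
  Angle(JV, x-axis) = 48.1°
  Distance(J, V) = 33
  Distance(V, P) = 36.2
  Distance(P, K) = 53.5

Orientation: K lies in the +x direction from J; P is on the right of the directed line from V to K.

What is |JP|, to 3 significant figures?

16.6

Checks: |VP| = 36.20 ✓; |PK| = 53.50 ✓.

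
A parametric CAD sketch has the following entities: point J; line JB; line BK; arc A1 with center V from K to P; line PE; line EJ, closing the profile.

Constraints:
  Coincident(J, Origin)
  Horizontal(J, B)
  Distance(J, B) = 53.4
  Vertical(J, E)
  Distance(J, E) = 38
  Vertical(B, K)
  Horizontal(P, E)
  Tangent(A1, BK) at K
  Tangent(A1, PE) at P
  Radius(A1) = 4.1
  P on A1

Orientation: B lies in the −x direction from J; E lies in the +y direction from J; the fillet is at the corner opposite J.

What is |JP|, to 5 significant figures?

62.245

J is at the origin; JB is horizontal with |JB| = 53.4 and B on the −x side, so B = (-53.400, 0.0000). J and E share the same x with |JE| = 38.0 and E on the +y side, so E = (0.0000, 38.000). The virtual corner opposite J is at (-53.400, 38.000). Tangency of A1 to BK means the radius VK is perpendicular to BK and tangency of A1 to PE means the radius VP is perpendicular to PE, with radius 4.1, so the center V sits 4.1 in from both sides at V = (-49.300, 33.900). That places the tangent points at K = (-53.400, 33.900) on BK and P = (-49.300, 38.000) on PE. Then |JP| = |P − J| = 62.245.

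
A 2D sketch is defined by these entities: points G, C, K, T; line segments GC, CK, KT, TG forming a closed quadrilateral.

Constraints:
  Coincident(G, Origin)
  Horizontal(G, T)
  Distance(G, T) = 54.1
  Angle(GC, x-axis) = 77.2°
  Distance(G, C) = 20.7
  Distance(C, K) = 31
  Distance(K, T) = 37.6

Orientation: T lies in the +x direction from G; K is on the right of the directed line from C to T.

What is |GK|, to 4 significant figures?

19.15

Checks: |CK| = 31.00 ✓; |KT| = 37.60 ✓.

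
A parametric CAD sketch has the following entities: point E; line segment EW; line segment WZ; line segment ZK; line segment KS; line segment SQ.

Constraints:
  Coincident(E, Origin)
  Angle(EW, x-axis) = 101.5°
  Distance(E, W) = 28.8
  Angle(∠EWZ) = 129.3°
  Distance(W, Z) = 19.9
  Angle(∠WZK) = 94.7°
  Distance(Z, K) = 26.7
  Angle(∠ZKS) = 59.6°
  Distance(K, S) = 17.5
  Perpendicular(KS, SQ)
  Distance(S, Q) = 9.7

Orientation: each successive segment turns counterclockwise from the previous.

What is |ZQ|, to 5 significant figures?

13.913

E is at the origin; EW runs at 101.5° with length 28.8, so W = (-5.7418, 28.222). ∠EWZ = 129.3° gives WZ at 152.20° from the x-axis; with |WZ| = 19.9, Z = (-23.345, 37.503). ∠WZK = 94.7° gives ZK at -122.50° from the x-axis; with |ZK| = 26.7, K = (-37.691, 14.984). ∠ZKS = 59.6° gives KS at -2.1000° from the x-axis; with |KS| = 17.5, S = (-20.203, 14.343). KS ⟂ SQ, so SQ runs at 87.900°; with |SQ| = 9.7, Q = (-19.847, 24.037). Then |ZQ| = |Q − Z| = 13.913.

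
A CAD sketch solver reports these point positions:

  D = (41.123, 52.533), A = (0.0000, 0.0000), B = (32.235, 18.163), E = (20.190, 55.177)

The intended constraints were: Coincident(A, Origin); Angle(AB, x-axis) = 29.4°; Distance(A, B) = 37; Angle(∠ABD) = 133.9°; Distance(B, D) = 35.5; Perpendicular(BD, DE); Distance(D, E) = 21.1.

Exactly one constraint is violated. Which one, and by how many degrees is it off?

Perpendicular(BD, DE) — off by 7.30°.

A = (0.00, 0.00) ✓; AB at 29.40° ✓; |AB| = 37.00 ✓; ∠ABD = 133.9° ✓; |BD| = 35.50 ✓; ∠(BD, DE) = 97.30° ✗; |DE| = 21.10 ✓.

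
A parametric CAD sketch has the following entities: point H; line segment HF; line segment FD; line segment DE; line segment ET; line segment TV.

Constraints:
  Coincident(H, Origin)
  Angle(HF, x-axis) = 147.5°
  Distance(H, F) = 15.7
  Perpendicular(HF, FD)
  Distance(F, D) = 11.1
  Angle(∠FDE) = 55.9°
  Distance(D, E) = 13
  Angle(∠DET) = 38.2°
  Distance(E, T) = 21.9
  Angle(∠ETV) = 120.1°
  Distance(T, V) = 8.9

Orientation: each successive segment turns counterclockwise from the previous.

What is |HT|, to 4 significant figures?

26.87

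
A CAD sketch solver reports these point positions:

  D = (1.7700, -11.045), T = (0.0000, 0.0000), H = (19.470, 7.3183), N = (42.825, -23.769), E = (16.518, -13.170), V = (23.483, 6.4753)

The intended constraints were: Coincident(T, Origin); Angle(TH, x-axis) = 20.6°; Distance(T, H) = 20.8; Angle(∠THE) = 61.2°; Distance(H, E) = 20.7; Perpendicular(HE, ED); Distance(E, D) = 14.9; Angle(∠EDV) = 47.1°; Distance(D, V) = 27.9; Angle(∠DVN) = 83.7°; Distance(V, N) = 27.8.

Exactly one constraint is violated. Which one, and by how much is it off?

Distance(V, N) = 27.8 — off by 8.10.

T = (0.00, 0.00) ✓; TH at 20.60° ✓; |TH| = 20.80 ✓; ∠THE = 61.20° ✓; |HE| = 20.70 ✓; ∠(HE, ED) = 90.00° ✓; |ED| = 14.90 ✓; ∠EDV = 47.10° ✓; |DV| = 27.90 ✓; ∠DVN = 83.70° ✓; |VN| = 35.90 ✗.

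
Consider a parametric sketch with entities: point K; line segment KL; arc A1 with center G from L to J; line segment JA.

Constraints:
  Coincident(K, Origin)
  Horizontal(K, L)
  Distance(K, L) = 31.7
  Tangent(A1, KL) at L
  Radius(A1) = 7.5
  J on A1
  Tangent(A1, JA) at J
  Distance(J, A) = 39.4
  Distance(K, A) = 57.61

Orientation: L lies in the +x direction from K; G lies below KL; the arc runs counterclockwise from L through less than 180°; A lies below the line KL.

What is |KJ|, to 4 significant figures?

25.98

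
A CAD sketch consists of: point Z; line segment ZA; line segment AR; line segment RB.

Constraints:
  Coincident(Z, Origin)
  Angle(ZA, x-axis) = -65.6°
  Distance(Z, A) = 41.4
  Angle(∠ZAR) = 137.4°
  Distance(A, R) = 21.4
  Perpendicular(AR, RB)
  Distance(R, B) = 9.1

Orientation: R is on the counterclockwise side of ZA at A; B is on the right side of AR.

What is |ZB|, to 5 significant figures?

63.789

∠ZAR = 137.4°, so AR runs at -65.6° + (180° − 137.4°) = -23.000° from the x-axis; with |AR| = 21.4, R = A + 21.4·(cos -23.000°, sin -23.000°) = (36.801, -46.064). The perpendicularity gives RB at right angles to AR; with |RB| = 9.1 on the right of AR, B = R + 9.1·(-0.39073, -0.92050) = (33.246, -54.441). Then |ZB| = |B − Z| = 63.789.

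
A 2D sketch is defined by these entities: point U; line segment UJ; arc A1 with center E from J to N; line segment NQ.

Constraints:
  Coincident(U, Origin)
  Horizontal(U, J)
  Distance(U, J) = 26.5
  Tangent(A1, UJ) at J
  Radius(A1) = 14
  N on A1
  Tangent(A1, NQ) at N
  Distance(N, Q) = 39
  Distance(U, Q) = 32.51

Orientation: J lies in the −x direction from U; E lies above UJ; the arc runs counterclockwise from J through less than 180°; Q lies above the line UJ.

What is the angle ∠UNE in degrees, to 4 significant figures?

145.6°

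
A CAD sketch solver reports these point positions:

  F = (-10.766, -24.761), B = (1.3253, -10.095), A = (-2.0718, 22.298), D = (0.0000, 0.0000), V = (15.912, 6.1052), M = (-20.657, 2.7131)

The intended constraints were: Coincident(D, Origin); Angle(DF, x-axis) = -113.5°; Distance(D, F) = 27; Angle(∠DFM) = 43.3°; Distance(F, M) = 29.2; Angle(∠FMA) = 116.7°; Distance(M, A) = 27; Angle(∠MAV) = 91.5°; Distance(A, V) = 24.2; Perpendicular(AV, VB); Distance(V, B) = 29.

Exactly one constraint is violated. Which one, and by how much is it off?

Distance(V, B) = 29 — off by 7.20.

D = (0.00, 0.00) ✓; DF at -113.5° ✓; |DF| = 27.00 ✓; ∠DFM = 43.30° ✓; |FM| = 29.20 ✓; ∠FMA = 116.7° ✓; |MA| = 27.00 ✓; ∠MAV = 91.50° ✓; |AV| = 24.20 ✓; ∠(AV, VB) = 90.00° ✓; |VB| = 21.80 ✗.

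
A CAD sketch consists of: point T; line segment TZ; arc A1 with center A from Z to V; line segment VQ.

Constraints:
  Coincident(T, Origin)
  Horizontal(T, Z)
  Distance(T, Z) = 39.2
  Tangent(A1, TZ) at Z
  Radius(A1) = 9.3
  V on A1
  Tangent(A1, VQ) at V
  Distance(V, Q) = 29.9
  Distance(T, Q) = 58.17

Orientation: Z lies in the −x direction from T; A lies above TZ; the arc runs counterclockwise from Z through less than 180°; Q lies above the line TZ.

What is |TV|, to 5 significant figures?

33.135

Checks: |AV| = 9.300 ✓; ∠(AV, VQ) = 90.00° ✓; |VQ| = 29.90 ✓; |TQ| = 58.17 ✓.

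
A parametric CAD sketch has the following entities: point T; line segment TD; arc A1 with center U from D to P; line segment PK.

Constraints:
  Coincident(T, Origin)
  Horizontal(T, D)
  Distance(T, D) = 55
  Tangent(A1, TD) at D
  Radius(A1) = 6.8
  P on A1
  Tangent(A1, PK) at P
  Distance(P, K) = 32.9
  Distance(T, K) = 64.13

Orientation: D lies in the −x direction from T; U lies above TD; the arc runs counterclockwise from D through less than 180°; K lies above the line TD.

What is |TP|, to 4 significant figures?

48.74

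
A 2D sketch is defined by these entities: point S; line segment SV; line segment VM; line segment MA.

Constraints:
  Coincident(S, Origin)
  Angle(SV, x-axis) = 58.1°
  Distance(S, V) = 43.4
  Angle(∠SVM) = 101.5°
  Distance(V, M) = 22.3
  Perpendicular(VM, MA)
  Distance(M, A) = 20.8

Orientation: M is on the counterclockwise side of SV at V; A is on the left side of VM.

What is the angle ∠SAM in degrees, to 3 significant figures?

125°

S is at the origin; SV runs at 58.1° with length 43.4, so V = 43.4·(cos 58.1°, sin 58.1°) = (22.9, 36.8). ∠SVM = 101.5°, so VM runs at 58.1° + (180° − 101.5°) = 137° from the x-axis; with |VM| = 22.3, M = V + 22.3·(cos 137°, sin 137°) = (6.73, 52.2). VM is perpendicular to MA; with |MA| = 20.8 on the left of VM, A = M + 20.8·(-0.687, -0.727) = (-7.56, 37.1). Then cos ∠SAM = AS·AM / (|AS||AM|), giving 125°.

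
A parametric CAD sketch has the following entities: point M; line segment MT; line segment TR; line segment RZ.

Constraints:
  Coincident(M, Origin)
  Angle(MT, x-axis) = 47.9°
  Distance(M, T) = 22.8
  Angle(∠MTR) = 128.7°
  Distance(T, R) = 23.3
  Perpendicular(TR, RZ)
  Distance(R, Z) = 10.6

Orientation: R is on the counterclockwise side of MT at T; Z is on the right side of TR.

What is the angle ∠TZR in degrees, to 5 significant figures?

65.538°

∠MTR = 128.7°, so TR runs at 47.9° + (180° − 128.7°) = 99.200° from the x-axis; with |TR| = 23.3, R = T + 23.3·(cos 99.200°, sin 99.200°) = (11.560, 39.917). The perpendicularity gives RZ at right angles to TR; with |RZ| = 10.6 on the right of TR, Z = R + 10.6·(0.98714, 0.15988) = (22.024, 41.612). Then cos ∠TZR = ZT·ZR / (|ZT||ZR|), giving 65.538°.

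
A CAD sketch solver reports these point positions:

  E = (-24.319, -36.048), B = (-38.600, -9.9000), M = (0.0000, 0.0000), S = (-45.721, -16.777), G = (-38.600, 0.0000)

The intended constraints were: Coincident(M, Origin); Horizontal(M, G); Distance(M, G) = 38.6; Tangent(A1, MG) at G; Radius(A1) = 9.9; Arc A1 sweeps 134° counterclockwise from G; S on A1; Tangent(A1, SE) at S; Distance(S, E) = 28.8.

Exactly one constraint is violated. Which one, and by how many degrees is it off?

Tangent(A1, SE) at S — off by 4.00°.

M = (0.00, 0.00) ✓; M.y = 0.00, G.y = 0.00 ✓; |MG| = 38.60 ✓; ∠(BG, GM) = 90.00° ✓; |BG| = 9.900 ✓; bearing(B→S) − bearing(B→G) = 134.0° ✓; |BS| = 9.900 ✓; ∠(BS, SE) = 86.00° ✗; |SE| = 28.80 ✓.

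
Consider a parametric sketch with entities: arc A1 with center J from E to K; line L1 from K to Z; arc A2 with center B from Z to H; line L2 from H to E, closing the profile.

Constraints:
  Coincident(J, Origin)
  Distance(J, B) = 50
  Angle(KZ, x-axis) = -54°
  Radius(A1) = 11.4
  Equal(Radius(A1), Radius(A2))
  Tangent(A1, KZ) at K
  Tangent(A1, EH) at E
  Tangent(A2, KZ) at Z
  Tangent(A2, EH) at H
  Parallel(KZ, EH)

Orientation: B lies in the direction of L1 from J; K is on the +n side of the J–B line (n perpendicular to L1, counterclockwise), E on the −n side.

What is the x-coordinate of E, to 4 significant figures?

-9.223

J is at the origin and B lies 50.0 along u from J, so B = 50.0·u = (29.39, -40.45). Tangency of A1 to both parallel lines with radius 11.4 puts K and E at J ± 11.4·n: K = (9.223, 6.701), E = (-9.223, -6.701). So E.x = -9.223.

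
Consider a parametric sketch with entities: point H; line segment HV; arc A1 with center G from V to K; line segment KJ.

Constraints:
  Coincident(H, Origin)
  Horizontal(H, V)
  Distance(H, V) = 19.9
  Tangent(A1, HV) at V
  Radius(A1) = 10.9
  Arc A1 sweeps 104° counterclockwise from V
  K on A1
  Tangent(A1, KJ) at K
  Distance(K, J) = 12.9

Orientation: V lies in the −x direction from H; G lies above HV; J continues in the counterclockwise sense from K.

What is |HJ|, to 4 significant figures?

28.87

On A1, V sits at bearing -90° from G; a 104° counterclockwise sweep puts K at bearing 14°, so K = G + 10.9·(cos 14°, sin 14°) = (-9.324, 13.54). The tangent condition forces GK to be normal to KJ, so KJ runs along (−sin 14°, cos 14°); with |KJ| = 12.9, J = (-12.44, 26.05). Then |HJ| = |J − H| = 28.87.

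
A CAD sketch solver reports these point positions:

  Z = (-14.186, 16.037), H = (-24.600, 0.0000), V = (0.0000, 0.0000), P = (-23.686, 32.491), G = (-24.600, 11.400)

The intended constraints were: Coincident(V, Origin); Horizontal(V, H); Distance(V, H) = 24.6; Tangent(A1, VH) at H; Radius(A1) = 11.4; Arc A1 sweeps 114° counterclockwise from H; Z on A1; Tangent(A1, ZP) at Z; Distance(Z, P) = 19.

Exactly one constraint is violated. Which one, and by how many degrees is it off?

Tangent(A1, ZP) at Z — off by 6.00°.

V = (0.00, 0.00) ✓; V.y = 0.00, H.y = 0.00 ✓; |VH| = 24.60 ✓; ∠(GH, HV) = 90.00° ✓; |GH| = 11.40 ✓; bearing(G→Z) − bearing(G→H) = 114.0° ✓; |GZ| = 11.40 ✓; ∠(GZ, ZP) = 84.00° ✗; |ZP| = 19.00 ✓.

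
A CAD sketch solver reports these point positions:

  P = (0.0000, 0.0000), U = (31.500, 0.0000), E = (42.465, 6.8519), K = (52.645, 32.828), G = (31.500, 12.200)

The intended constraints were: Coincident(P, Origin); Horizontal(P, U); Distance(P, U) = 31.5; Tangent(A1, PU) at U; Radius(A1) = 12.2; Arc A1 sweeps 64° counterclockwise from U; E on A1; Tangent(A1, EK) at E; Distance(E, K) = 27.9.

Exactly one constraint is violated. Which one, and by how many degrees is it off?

Tangent(A1, EK) at E — off by 4.60°.

P = (0.00, 0.00) ✓; P.y = 0.00, U.y = 0.00 ✓; |PU| = 31.50 ✓; ∠(GU, UP) = 90.00° ✓; |GU| = 12.20 ✓; bearing(G→E) − bearing(G→U) = 64.00° ✓; |GE| = 12.20 ✓; ∠(GE, EK) = 85.40° ✗; |EK| = 27.90 ✓.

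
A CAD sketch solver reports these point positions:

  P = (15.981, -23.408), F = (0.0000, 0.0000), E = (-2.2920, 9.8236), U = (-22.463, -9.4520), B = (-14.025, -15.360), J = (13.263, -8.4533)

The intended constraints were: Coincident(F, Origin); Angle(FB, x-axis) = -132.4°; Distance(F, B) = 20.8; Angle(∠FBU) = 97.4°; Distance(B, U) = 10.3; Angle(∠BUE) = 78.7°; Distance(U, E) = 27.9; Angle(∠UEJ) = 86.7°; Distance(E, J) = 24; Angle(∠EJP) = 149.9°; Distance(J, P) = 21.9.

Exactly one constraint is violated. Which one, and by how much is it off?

Distance(J, P) = 21.9 — off by 6.70.

F = (0.00, 0.00) ✓; FB at -132.4° ✓; |FB| = 20.80 ✓; ∠FBU = 97.40° ✓; |BU| = 10.30 ✓; ∠BUE = 78.70° ✓; |UE| = 27.90 ✓; ∠UEJ = 86.70° ✓; |EJ| = 24.00 ✓; ∠EJP = 149.9° ✓; |JP| = 15.20 ✗.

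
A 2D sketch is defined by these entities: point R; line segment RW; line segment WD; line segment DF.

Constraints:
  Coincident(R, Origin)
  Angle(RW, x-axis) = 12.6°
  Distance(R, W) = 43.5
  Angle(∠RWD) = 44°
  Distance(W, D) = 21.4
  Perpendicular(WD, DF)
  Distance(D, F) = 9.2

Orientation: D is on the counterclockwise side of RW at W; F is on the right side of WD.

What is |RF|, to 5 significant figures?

40.640

R is at the origin; RW runs at 12.6° with length 43.5, so W = 43.5·(cos 12.6°, sin 12.6°) = (42.452, 9.4892). ∠RWD = 44.0°, so WD runs at 12.6° + (180° − 44.0°) = 148.60° from the x-axis; with |WD| = 21.4, D = W + 21.4·(cos 148.60°, sin 148.60°) = (24.186, 20.639). The perpendicularity gives DF at right angles to WD; with |DF| = 9.2 on the right of WD, F = D + 9.2·(0.52101, 0.85355) = (28.980, 28.492). Then |RF| = |F − R| = 40.640.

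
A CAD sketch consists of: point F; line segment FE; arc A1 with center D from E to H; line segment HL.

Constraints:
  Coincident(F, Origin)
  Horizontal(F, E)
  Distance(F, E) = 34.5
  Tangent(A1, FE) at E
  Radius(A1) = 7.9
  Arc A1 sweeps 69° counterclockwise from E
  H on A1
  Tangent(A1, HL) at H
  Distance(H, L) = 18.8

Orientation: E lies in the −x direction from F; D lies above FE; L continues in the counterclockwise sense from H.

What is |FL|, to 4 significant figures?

30.45

F is at the origin; F and E share the same y with |FE| = 34.5 and E on the −x side, so E = (-34.50, 0.000). Tangency of A1 to FE means the radius DE is perpendicular to FE, so D = E + (0, 7.9) = (-34.50, 7.900). On A1, E sits at bearing -90° from D; a 69° counterclockwise sweep puts H at bearing -21°, so H = D + 7.9·(cos -21°, sin -21°) = (-27.12, 5.069). Tangency of A1 to HL means the radius DH is perpendicular to HL, so HL runs along (−sin -21°, cos -21°); with |HL| = 18.8, L = (-20.39, 22.62). Then |FL| = |L − F| = 30.45.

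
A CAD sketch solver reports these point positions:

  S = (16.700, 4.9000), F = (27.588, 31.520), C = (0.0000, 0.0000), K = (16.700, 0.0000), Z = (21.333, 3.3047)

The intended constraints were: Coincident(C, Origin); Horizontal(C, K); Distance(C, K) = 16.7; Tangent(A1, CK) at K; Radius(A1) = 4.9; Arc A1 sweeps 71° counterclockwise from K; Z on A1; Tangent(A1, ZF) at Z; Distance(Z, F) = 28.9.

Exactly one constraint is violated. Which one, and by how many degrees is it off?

Tangent(A1, ZF) at Z — off by 6.50°.

C = (0.00, 0.00) ✓; C.y = 0.00, K.y = 0.00 ✓; |CK| = 16.70 ✓; ∠(SK, KC) = 90.00° ✓; |SK| = 4.900 ✓; bearing(S→Z) − bearing(S→K) = 71.00° ✓; |SZ| = 4.900 ✓; ∠(SZ, ZF) = 83.50° ✗; |ZF| = 28.90 ✓.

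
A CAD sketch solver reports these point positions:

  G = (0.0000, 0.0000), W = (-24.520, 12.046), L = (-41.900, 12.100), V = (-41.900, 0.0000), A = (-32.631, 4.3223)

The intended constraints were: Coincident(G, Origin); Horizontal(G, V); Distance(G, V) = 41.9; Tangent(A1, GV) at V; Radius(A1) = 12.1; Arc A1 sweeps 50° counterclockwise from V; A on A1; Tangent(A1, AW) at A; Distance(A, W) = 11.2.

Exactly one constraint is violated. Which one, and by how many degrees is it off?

Tangent(A1, AW) at A — off by 6.40°.

G = (0.00, 0.00) ✓; G.y = 0.00, V.y = 0.00 ✓; |GV| = 41.90 ✓; ∠(LV, VG) = 90.00° ✓; |LV| = 12.10 ✓; bearing(L→A) − bearing(L→V) = 50.00° ✓; |LA| = 12.10 ✓; ∠(LA, AW) = 96.40° ✗; |AW| = 11.20 ✓.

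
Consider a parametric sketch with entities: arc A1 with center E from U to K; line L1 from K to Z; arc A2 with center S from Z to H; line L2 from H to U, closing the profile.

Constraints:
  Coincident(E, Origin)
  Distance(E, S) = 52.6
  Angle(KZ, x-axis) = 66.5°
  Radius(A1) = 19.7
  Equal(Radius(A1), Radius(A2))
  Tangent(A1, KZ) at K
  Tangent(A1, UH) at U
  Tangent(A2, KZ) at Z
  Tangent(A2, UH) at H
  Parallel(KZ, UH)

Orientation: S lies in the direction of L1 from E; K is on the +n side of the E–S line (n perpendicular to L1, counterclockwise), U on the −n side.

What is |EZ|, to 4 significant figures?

56.17

Tangency of A1 to both parallel lines with radius 19.7 puts K and U at E ± 19.7·n: K = (-18.07, 7.855), U = (18.07, -7.855). Equal radii place Z and H the same way about S: Z = S + 19.7·n = (2.908, 56.09), H = S − 19.7·n = (39.04, 40.38). Then |EZ| = |Z − E| = 56.17.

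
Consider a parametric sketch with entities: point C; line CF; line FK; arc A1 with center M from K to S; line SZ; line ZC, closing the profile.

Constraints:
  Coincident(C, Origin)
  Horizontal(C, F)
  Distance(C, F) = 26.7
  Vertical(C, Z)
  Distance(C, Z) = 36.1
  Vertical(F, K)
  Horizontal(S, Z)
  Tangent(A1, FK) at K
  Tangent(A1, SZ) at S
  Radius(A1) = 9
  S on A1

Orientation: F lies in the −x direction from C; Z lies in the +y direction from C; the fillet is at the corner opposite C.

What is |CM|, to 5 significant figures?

32.368

C is at the origin; C and F share the same y with |CF| = 26.7 and F on the −x side, so F = (-26.700, 0.0000). C and Z share the same x with |CZ| = 36.1 and Z on the +y side, so Z = (0.0000, 36.100). The virtual corner opposite C is at (-26.700, 36.100). Since A1 is tangent to FK there, MK ⟂ FK and the tangent condition forces MS to be normal to SZ, with radius 9.0, so the center M sits 9.0 in from both sides at M = (-17.700, 27.100). Then |CM| = |M − C| = 32.368.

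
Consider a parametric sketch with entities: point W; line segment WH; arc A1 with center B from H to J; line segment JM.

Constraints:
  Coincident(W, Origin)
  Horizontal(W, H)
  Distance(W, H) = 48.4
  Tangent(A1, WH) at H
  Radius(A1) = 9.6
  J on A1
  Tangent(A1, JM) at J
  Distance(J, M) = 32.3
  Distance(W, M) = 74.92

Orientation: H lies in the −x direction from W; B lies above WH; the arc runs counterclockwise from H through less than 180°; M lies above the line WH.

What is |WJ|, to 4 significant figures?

44.45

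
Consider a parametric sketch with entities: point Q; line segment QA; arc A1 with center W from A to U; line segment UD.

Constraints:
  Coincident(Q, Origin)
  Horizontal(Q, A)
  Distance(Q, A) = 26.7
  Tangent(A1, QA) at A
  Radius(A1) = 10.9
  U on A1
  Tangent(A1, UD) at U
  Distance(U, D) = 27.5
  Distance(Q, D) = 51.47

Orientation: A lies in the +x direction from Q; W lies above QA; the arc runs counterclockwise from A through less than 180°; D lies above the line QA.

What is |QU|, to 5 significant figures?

39.569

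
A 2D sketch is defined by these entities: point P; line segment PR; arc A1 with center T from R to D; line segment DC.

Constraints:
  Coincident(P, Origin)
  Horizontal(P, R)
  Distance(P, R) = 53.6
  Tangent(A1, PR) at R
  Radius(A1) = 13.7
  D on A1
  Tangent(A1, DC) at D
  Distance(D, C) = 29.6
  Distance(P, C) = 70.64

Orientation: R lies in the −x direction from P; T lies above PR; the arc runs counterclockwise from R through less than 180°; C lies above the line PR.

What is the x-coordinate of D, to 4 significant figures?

-41.12

Checks: P = (0.00, 0.00) ✓; |PR| = 53.60 ✓; |TD| = 13.70 ✓; ∠(TD, DC) = 90.00° ✓; |DC| = 29.60 ✓; |PC| = 70.64 ✓.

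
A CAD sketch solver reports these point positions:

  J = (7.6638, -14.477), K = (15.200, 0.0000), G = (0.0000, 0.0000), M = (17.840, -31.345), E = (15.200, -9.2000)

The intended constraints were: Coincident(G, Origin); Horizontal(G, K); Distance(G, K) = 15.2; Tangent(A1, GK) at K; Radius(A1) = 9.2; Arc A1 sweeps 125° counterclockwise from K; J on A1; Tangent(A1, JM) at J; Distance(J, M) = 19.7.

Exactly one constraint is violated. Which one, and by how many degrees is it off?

Tangent(A1, JM) at J — off by 3.90°.

G = (0.00, 0.00) ✓; G.y = 0.00, K.y = 0.00 ✓; |GK| = 15.20 ✓; ∠(EK, KG) = 90.00° ✓; |EK| = 9.200 ✓; bearing(E→J) − bearing(E→K) = 125.0° ✓; |EJ| = 9.200 ✓; ∠(EJ, JM) = 93.90° ✗; |JM| = 19.70 ✓.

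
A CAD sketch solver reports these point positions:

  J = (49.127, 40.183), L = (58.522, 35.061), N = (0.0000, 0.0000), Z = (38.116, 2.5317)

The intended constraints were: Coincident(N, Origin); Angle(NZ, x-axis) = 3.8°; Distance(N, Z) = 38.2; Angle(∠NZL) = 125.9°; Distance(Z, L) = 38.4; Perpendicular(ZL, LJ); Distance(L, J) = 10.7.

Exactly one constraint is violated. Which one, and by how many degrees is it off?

Perpendicular(ZL, LJ) — off by 3.50°.

N = (0.00, 0.00) ✓; NZ at 3.800° ✓; |NZ| = 38.20 ✓; ∠NZL = 125.9° ✓; |ZL| = 38.40 ✓; ∠(ZL, LJ) = 93.50° ✗; |LJ| = 10.70 ✓.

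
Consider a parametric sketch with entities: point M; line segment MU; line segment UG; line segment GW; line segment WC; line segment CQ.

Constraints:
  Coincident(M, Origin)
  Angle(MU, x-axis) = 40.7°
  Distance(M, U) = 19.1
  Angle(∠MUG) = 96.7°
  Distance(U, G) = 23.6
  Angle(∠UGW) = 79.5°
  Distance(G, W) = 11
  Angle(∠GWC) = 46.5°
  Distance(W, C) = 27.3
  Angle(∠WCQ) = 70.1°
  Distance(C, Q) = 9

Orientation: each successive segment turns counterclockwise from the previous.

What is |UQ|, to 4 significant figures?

19.77

M is at the origin; MU runs at 40.7° with length 19.1, so U = (14.48, 12.46). ∠MUG = 96.7° gives UG at 124.0° from the x-axis; with |UG| = 23.6, G = (1.283, 32.02). ∠UGW = 79.5° gives GW at -135.5° from the x-axis; with |GW| = 11.0, W = (-6.562, 24.31). ∠GWC = 46.5° gives WC at -2.000° from the x-axis; with |WC| = 27.3, C = (20.72, 23.36). ∠WCQ = 70.1° gives CQ at 107.9° from the x-axis; with |CQ| = 9.0, Q = (17.95, 31.92). Then |UQ| = |Q − U| = 19.77.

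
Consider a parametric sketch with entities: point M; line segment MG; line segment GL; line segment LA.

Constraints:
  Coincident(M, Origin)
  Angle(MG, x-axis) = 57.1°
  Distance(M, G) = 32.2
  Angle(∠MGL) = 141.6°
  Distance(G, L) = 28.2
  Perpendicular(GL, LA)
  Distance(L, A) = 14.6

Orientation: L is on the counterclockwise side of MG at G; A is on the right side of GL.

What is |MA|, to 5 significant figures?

63.659

M is at the origin; MG runs at 57.1° with length 32.2, so G = 32.2·(cos 57.1°, sin 57.1°) = (17.490, 27.036). ∠MGL = 141.6°, so GL runs at 57.1° + (180° − 141.6°) = 95.500° from the x-axis; with |GL| = 28.2, L = G + 28.2·(cos 95.500°, sin 95.500°) = (14.787, 55.106). GL is perpendicular to LA; with |LA| = 14.6 on the right of GL, A = L + 14.6·(0.99540, 0.095846) = (29.320, 56.505). Then |MA| = |A − M| = 63.659.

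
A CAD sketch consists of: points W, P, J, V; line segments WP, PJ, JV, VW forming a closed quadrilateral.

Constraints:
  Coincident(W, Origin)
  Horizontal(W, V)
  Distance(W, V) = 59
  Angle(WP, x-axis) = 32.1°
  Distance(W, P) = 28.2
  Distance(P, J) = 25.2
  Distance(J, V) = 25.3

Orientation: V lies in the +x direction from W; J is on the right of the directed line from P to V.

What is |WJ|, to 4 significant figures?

35.73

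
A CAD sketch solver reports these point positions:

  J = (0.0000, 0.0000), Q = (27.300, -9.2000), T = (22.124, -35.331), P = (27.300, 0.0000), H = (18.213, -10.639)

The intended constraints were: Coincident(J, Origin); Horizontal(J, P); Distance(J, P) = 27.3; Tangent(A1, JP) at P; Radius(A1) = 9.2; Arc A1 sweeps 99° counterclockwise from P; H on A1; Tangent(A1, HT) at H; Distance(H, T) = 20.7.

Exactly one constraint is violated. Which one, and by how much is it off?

Distance(H, T) = 20.7 — off by 4.30.

J = (0.00, 0.00) ✓; J.y = 0.00, P.y = 0.00 ✓; |JP| = 27.30 ✓; ∠(QP, PJ) = 90.00° ✓; |QP| = 9.200 ✓; bearing(Q→H) − bearing(Q→P) = 99.00° ✓; |QH| = 9.200 ✓; ∠(QH, HT) = 90.00° ✓; |HT| = 25.00 ✗.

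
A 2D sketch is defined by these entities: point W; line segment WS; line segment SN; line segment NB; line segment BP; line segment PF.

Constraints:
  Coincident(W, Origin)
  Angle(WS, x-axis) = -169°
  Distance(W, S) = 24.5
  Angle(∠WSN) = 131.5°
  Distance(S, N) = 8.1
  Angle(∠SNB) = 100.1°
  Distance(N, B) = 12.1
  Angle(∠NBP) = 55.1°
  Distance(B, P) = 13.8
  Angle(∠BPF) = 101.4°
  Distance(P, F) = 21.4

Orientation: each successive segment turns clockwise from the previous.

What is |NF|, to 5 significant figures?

15.670

W is at the origin; WS runs at -169.0° with length 24.5, so S = (-24.050, -4.6748). ∠WSN = 131.5° gives SN at 142.50° from the x-axis; with |SN| = 8.1, N = (-30.476, 0.25615). ∠SNB = 100.1° gives NB at 62.600° from the x-axis; with |NB| = 12.1, B = (-24.908, 10.999). ∠NBP = 55.1° gives BP at -62.300° from the x-axis; with |BP| = 13.8, P = (-18.493, -1.2197). ∠BPF = 101.4° gives PF at -140.90° from the x-axis; with |PF| = 21.4, F = (-35.100, -14.716). Then |NF| = |F − N| = 15.670.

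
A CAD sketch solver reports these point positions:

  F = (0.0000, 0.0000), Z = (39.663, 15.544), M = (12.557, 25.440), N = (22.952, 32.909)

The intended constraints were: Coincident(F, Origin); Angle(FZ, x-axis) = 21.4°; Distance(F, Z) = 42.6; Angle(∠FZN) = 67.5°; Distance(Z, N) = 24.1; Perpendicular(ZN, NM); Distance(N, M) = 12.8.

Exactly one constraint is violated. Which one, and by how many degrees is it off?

Perpendicular(ZN, NM) — off by 8.20°.

F = (0.00, 0.00) ✓; FZ at 21.40° ✓; |FZ| = 42.60 ✓; ∠FZN = 67.50° ✓; |ZN| = 24.10 ✓; ∠(ZN, NM) = 81.80° ✗; |NM| = 12.80 ✓.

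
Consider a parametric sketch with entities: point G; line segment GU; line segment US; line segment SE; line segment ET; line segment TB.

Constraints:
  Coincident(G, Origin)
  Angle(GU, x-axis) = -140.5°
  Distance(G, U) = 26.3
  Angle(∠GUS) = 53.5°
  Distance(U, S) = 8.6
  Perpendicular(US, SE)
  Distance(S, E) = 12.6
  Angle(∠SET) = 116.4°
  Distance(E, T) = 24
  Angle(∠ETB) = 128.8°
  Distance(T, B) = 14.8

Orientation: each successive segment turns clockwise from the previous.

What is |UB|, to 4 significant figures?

31.38

G is at the origin; GU runs at -140.5° with length 26.3, so U = (-20.29, -16.73). ∠GUS = 53.5° gives US at 93.00° from the x-axis; with |US| = 8.6, S = (-20.74, -8.141). US ⟂ SE, so SE runs at 3.000°; with |SE| = 12.6, E = (-8.161, -7.481). ∠SET = 116.4° gives ET at -60.60° from the x-axis; with |ET| = 24.0, T = (3.621, -28.39). ∠ETB = 128.8° gives TB at -111.8° from the x-axis; with |TB| = 14.8, B = (-1.876, -42.13). Then |UB| = |B − U| = 31.38.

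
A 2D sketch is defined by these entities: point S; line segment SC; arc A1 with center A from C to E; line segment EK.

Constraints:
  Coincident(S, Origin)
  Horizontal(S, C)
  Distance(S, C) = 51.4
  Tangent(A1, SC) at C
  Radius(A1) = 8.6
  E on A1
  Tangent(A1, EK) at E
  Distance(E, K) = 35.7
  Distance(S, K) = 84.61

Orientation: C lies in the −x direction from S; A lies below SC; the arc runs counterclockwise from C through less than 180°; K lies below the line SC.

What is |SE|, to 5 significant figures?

58.927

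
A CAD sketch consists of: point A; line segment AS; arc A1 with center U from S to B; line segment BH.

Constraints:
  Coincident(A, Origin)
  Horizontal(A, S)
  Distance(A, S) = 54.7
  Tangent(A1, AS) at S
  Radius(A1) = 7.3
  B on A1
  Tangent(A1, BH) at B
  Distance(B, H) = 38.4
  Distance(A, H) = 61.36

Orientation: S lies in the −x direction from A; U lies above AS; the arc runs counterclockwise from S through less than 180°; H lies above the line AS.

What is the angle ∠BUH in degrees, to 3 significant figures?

79.2°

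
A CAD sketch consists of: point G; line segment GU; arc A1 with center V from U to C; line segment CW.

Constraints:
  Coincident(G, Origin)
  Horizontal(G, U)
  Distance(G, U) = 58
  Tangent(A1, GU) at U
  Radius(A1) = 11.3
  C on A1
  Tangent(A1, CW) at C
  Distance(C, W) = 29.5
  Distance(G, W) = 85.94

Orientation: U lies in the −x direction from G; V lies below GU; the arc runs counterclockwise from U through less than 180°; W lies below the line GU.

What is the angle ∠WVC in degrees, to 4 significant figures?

69.04°

G is at the origin; GU is horizontal with |GU| = 58.0 and U on the −x side, so U = (-58.00, 0.000). The tangent condition forces VU to be normal to GU, so V = U + (0, -11.3) = (-58.00, -11.30). Since VC ⟂ CW (tangency), |VW| = √(11.3² + 29.5²) = 31.59 regardless of where C sits on A1. So W lies on both circle(G, 85.94) and circle(V, 31.59); the below-GU intersection is W = (-78.24, -35.55). C is the foot of the tangent from W: C = (-68.69, -7.642).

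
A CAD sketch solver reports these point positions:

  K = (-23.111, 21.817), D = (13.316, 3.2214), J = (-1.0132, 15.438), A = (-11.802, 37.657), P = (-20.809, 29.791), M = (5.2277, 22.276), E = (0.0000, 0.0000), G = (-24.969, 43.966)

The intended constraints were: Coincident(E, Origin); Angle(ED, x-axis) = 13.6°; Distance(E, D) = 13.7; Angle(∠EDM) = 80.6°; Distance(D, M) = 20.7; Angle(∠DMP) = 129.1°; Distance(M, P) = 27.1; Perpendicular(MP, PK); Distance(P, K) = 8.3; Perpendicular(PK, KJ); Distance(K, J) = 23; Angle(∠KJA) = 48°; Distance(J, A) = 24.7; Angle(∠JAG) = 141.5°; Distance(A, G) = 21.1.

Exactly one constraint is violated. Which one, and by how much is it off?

Distance(A, G) = 21.1 — off by 6.50.

E = (0.00, 0.00) ✓; ED at 13.60° ✓; |ED| = 13.70 ✓; ∠EDM = 80.60° ✓; |DM| = 20.70 ✓; ∠DMP = 129.1° ✓; |MP| = 27.10 ✓; ∠(MP, PK) = 90.00° ✓; |PK| = 8.300 ✓; ∠(PK, KJ) = 90.00° ✓; |KJ| = 23.00 ✓; ∠KJA = 48.00° ✓; |JA| = 24.70 ✓; ∠JAG = 141.5° ✓; |AG| = 14.60 ✗.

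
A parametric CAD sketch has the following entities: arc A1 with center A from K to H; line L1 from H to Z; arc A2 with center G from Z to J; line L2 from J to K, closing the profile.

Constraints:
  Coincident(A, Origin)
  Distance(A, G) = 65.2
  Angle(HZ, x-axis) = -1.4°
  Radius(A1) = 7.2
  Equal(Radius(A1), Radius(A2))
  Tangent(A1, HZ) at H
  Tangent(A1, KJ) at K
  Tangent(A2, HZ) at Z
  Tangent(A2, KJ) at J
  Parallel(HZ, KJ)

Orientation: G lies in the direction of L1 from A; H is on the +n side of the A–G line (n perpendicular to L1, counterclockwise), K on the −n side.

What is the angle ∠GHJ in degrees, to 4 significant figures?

6.153°

The slot axis is L1's direction at -1.4°, so u = (cos -1.4°, sin -1.4°) = (0.9997, -0.02443) and n = (−sin -1.4°, cos -1.4°) = (0.02443, 0.9997). A is at the origin and G lies 65.2 along u from A, so G = 65.2·u = (65.18, -1.593). Tangency of A1 to both parallel lines with radius 7.2 puts H and K at A ± 7.2·n: H = (0.1759, 7.198), K = (-0.1759, -7.198). Equal radii place Z and J the same way about G: Z = G + 7.2·n = (65.36, 5.605), J = G − 7.2·n = (65.00, -8.791). Then cos ∠GHJ = HG·HJ / (|HG||HJ|), giving 6.153°.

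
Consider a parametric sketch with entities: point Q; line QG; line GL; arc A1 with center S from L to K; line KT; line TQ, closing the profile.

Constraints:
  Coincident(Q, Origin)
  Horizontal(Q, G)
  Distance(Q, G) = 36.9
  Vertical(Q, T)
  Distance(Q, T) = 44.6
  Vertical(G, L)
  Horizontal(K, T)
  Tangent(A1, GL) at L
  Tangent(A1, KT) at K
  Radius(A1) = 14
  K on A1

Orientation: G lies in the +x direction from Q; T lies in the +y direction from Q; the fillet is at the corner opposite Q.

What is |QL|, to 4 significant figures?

47.94

Q is at the origin; QG is horizontal with |QG| = 36.9 and G on the +x side, so G = (36.90, 0.000). Q and T share the same x with |QT| = 44.6 and T on the +y side, so T = (0.000, 44.60). The virtual corner opposite Q is at (36.90, 44.60). Since A1 is tangent to GL there, SL ⟂ GL and A1 meets KT tangentially, so SK is at right angles to KT, with radius 14.0, so the center S sits 14.0 in from both sides at S = (22.90, 30.60). That places the tangent points at L = (36.90, 30.60) on GL and K = (22.90, 44.60) on KT. Then |QL| = |L − Q| = 47.94.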